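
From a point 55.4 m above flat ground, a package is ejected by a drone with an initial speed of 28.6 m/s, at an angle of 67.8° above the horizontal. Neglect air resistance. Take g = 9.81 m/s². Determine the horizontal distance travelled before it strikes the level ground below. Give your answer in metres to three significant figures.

Resolve: vₓ = 28.60 cos 67.8° = 10.81 m/s and v_y0 = 28.60 sin 67.8° = 26.48 m/s.
Vertical motion (up positive, ground at y = 0): 4.905 t² − (26.48) t − 55.4 = 0, so t = (26.48 + √(26.48² + 2·9.81·55.4)) / 9.81 = (26.48 + 42.29) / 9.81 = 7.010 s.
Horizontal distance: R = vₓ t = 10.81 × 7.010 = 75.75 m.

75.7 m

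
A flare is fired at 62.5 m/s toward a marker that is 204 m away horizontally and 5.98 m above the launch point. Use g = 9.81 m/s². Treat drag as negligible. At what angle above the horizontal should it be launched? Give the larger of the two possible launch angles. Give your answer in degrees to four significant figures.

74.45°

Trajectory: y = x tanθ − g x² (1 + tan²θ)/(2v₀²). With x = 204, y = 5.98, v₀ = 62.5, g = 9.81:
52.26 tan²θ − 204 tanθ + (58.24) = 0.
tanθ = [204 ± √(204² − 4 × 52.26 × (58.24))] / (2 × 52.26) = (204 ± 171.6) / 104.5, giving tanθ = 0.3101 or 3.594.
θ = 17.23° or 74.45°; the larger is 74.45°.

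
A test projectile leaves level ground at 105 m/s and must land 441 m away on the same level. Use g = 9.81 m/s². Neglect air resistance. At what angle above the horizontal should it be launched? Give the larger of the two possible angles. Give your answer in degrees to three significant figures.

78.4°

From R = (v₀²/g) sin 2θ: sin 2θ = 9.81 × 441 / 11025 = 0.3924.
2θ = 23.10° or 180° − 23.10° = 156.9°, so θ = 11.55° or 78.45°.
The larger angle is 78.45°.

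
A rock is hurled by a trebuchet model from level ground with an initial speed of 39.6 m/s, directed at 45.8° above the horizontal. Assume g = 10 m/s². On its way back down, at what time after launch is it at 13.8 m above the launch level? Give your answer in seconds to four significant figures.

Horizontal component vₓ = 39.60 cos 45.8° = 27.61 m/s; vertical v_y0 = 39.60 sin 45.8° = 28.39 m/s.
Height y(t) = 28.39 t − 5.000 t² = 13.8 gives 5.000 t² − 28.39 t + 13.8 = 0.
Quadratic formula: t = (28.39 ± √529.97) / 10.0 = (28.39 ± 23.02) / 10.0 → t = 0.5369 s or 5.141 s.
The descending-branch root is 5.141 s.

5.141 s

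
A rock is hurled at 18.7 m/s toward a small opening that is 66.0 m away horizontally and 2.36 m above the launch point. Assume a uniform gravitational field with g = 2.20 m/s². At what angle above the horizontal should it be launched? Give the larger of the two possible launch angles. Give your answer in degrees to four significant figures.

Trajectory: y = x tanθ − g x² (1 + tan²θ)/(2v₀²). With x = 66.0, y = 2.36, v₀ = 18.7, g = 2.20:
13.70 tan²θ − 66.0 tanθ + (16.06) = 0.
tanθ = [66.0 ± √(66.0² − 4 × 13.70 × (16.06))] / (2 × 13.70) = (66.0 ± 58.95) / 27.40, giving tanθ = 0.2571 or 4.560.
θ = 14.42° or 77.63°; the larger is 77.63°.

77.63°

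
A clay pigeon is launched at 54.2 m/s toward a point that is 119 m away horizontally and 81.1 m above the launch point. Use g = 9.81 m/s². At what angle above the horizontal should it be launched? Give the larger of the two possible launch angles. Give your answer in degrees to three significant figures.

Trajectory: y = x tanθ − g x² (1 + tan²θ)/(2v₀²). With x = 119, y = 81.1, v₀ = 54.2, g = 9.81:
23.64 tan²θ − 119 tanθ + (104.7) = 0.
tanθ = [119 ± √(119² − 4 × 23.64 × (104.7))] / (2 × 23.64) = (119 ± 65.23) / 47.29, giving tanθ = 1.137 or 3.896.
θ = 48.67° or 75.60°; the larger is 75.60°.

75.6°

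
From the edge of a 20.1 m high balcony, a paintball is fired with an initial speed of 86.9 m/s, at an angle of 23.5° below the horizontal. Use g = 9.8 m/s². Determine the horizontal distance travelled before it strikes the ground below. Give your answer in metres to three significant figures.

43.0 m

Horizontal component vₓ = 86.90 cos 23.5° = 79.69 m/s; vertical v_y0 = −34.65 m/s (downward).
The projectile lands when y = 20.1 + (−34.65) t − ½·9.80·t² = 0. Positive root: t = (−34.65 + √(34.65² + 2·9.80·20.1)) / 9.80 = (−34.65 + 39.93) / 9.80 = 0.5390 s.
Horizontal distance: R = vₓ t = 79.69 × 0.5390 = 42.95 m.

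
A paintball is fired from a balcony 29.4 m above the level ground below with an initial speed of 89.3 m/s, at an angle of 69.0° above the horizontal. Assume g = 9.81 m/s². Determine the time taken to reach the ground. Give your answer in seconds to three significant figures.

Components: vₓ = 89.30 cos 69.0° = 32.00 m/s, v_y0 = 89.30 sin 69.0° = 83.37 m/s.
The projectile lands when y = 29.4 + (83.37) t − ½·9.81·t² = 0. Positive root: t = (83.37 + √(83.37² + 2·9.81·29.4)) / 9.81 = (83.37 + 86.76) / 9.81 = 17.34 s.

17.3 s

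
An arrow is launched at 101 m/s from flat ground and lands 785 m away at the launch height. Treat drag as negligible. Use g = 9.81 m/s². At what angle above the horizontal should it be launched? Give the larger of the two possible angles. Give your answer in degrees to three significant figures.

65.5°

R = v₀² sin 2θ / g gives sin 2θ = gR/v₀² = 9.81·785/101² = 0.7549.
2θ = 49.02° or 180° − 49.02° = 131.0°, so θ = 24.51° or 65.49°.
The larger angle is 65.49°.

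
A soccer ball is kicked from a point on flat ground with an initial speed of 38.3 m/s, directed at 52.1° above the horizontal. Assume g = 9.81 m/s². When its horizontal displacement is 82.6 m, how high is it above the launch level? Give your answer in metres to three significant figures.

45.6 m

Resolve: vₓ = 38.30 cos 52.1° = 23.53 m/s and v_y0 = 38.30 sin 52.1° = 30.22 m/s.
Time to reach x = 82.6 m: t = x/vₓ = 82.6/23.53 = 3.511 s.
Height: y = v_y0 t − ½ g t² = 30.22 × 3.511 − 4.905 × 3.511² = 106.1 − 60.46 = 45.65 m.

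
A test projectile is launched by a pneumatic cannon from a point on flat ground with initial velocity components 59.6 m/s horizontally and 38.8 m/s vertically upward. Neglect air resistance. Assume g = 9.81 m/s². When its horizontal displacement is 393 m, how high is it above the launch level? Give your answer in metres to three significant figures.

At x = 393 m, t = x/vₓ = 393/59.60 = 6.594 s.
Height: y = v_y0 t − ½ g t² = 38.80 × 6.594 − 4.905 × 6.594² = 255.8 − 213.3 = 42.57 m.

42.6 m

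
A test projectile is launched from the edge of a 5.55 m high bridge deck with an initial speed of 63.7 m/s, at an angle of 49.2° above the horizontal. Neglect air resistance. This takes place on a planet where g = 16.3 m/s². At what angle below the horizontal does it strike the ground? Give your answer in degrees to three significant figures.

Components: vₓ = 63.70 cos 49.2° = 41.62 m/s, v_y0 = 63.70 sin 49.2° = 48.22 m/s.
The projectile lands when y = 5.55 + (48.22) t − ½·16.3·t² = 0. Positive root: t = (48.22 + √(48.22² + 2·16.3·5.55)) / 16.3 = (48.22 + 50.06) / 16.3 = 6.030 s.
At impact: v_y = v_y0 − g t = −50.06 m/s; vₓ = 41.62 m/s.
Angle below horizontal: arctan(|v_y|/vₓ) = arctan(50.06/41.62) = 50.26°.

50.3°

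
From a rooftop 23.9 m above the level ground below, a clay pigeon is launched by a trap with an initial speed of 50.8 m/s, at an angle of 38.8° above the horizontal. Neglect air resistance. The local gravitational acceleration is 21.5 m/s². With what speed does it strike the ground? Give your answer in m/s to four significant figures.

60.07 m/s

Components: vₓ = 50.80 cos 38.8° = 39.59 m/s, v_y0 = 50.80 sin 38.8° = 31.83 m/s.
The projectile lands when y = 23.9 + (31.83) t − ½·21.5·t² = 0. Positive root: t = (31.83 + √(31.83² + 2·21.5·23.9)) / 21.5 = (31.83 + 45.18) / 21.5 = 3.582 s.
Vertical velocity at impact: v_y = v_y0 − g t = 31.83 − 21.5 × 3.582 = −45.18 m/s.
Speed: |v| = √(vₓ² + v_y²) = √(39.59² + 45.18²) = 60.07 m/s.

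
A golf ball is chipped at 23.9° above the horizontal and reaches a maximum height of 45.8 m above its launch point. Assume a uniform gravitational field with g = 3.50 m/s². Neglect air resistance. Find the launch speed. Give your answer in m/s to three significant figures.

44.2 m/s

At the peak v_y = 0, so v_y0 = √(2gH) = √(2 × 3.50 × 45.8) = 17.91 m/s.
v_y0 = v₀ sin θ ⇒ v₀ = 17.91 / sin 23.9° = 44.20 m/s.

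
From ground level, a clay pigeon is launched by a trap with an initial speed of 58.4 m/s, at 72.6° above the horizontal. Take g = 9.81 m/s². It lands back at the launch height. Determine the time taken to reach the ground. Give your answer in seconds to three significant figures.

11.4 s

vₓ = 58.40 cos 72.6° = 17.46 m/s; v_y0 = 58.40 sin 72.6° = 55.73 m/s.
It returns to y = 0 when t = 2 v_y0 / g = 2(55.73)/9.81 = 11.36 s.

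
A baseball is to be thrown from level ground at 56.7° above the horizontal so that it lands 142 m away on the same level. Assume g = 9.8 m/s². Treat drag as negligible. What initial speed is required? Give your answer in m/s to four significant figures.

38.94 m/s

Level-ground range: R = v₀² sin(2θ)/g, so v₀ = √(gR / sin 2θ).
v₀ = √(9.80 × 142 / sin 113.4°) = √(1392 / 0.9178) = √1516.3 = 38.94 m/s.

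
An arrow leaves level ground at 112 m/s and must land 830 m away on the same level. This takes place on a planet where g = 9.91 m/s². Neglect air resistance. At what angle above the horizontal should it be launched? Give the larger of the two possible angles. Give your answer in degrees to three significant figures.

Level-ground range R = v₀² sin(2θ)/g ⇒ sin(2θ) = gR/v₀² = 9.91 × 830 / 112² = 0.6557.
2θ = 40.97° or 180° − 40.97° = 139.0°, so θ = 20.49° or 69.51°.
The larger angle is 69.51°.

69.5°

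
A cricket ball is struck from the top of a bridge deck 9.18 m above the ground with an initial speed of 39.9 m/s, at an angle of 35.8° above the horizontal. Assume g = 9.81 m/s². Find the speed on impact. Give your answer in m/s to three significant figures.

42.1 m/s

Resolve: vₓ = 39.90 cos 35.8° = 32.36 m/s and v_y0 = 39.90 sin 35.8° = 23.34 m/s.
With up positive and y = 0 at the ground: y(t) = 9.18 + (23.34) t − 4.905 t². Setting y = 0 and taking the positive root: t = [23.34 + √(23.34² + 2·9.81·9.18)] / 9.81 = (23.34 + 26.92) / 9.81 = 5.124 s.
Vertical velocity at impact: v_y = v_y0 − g t = 23.34 − 9.81 × 5.124 = −26.92 m/s.
Speed: |v| = √(vₓ² + v_y²) = √(32.36² + 26.92²) = 42.10 m/s.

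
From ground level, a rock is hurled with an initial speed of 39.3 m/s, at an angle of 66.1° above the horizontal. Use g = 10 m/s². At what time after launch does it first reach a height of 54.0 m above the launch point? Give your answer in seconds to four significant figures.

vₓ = 39.30 cos 66.1° = 15.92 m/s; v_y0 = 39.30 sin 66.1° = 35.93 m/s.
Height y(t) = 35.93 t − 5.000 t² = 54.0 gives 5.000 t² − 35.93 t + 54.0 = 0.
Quadratic formula: t = (35.93 ± √210.98) / 10.0 = (35.93 ± 14.53) / 10.0 → t = 2.141 s or 5.046 s.
The first (ascending) time is 2.141 s.

2.141 s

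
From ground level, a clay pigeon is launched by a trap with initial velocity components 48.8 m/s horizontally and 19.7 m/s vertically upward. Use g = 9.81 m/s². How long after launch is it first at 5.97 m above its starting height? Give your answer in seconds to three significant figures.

0.330 s

Require v_y0 t − ½ g t² = 5.97, i.e. 4.905 t² − 19.70 t + 5.97 = 0.
t = [19.70 ± √(19.70² − 2·9.81·5.97)] / 9.81 = (19.70 ± 16.46) / 9.81, so t = 0.3302 s or t = 3.686 s.
The first (ascending) time is 0.3302 s.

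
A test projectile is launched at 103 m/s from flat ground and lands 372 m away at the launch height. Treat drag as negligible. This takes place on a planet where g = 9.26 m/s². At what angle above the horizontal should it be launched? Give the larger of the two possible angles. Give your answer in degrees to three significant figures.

80.5°

R = v₀² sin 2θ / g gives sin 2θ = gR/v₀² = 9.26·372/103² = 0.3247.
2θ = 18.95° or 180° − 18.95° = 161.1°, so θ = 9.474° or 80.53°.
The larger angle is 80.53°.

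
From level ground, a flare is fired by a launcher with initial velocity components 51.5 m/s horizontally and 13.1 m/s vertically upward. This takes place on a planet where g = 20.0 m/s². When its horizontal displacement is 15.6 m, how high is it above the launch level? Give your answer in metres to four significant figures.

x = vₓ t ⇒ t = 15.6/51.50 = 0.3029 s.
Height: y = v_y0 t − ½ g t² = 13.10 × 0.3029 − 10.00 × 0.3029² = 3.968 − 0.9176 = 3.051 m.

3.051 m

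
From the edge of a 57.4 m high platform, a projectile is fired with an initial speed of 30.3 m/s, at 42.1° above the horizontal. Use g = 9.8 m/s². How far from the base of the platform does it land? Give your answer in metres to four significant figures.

136.6 m

Horizontal component vₓ = 30.30 cos 42.1° = 22.48 m/s; vertical v_y0 = 30.30 sin 42.1° = 20.31 m/s.
Vertical motion (up positive, ground at y = 0): 4.900 t² − (20.31) t − 57.4 = 0, so t = (20.31 + √(20.31² + 2·9.80·57.4)) / 9.80 = (20.31 + 39.21) / 9.80 = 6.074 s.
Horizontal distance: R = vₓ t = 22.48 × 6.074 = 136.6 m.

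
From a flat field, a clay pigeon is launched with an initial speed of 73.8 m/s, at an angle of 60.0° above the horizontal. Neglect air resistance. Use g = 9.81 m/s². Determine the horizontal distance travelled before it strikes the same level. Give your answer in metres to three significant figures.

481 m

Resolve: vₓ = 73.80 cos 60.0° = 36.90 m/s and v_y0 = 73.80 sin 60.0° = 63.91 m/s.
Flight time T = 2 v_y0 / g = 13.03 s.
Range: R = vₓ T = 36.90 × 13.03 = 480.8 m.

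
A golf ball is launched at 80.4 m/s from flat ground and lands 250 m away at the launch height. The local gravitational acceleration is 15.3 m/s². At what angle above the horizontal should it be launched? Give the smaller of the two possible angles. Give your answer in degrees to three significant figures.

18.1°

Level-ground range R = v₀² sin(2θ)/g ⇒ sin(2θ) = gR/v₀² = 15.3 × 250 / 80.4² = 0.5917.
2θ = 36.28° or 180° − 36.28° = 143.7°, so θ = 18.14° or 71.86°.
The smaller angle is 18.14°.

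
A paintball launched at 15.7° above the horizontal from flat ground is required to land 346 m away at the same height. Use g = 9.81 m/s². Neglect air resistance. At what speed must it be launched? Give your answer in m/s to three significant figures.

On level ground R = v₀² sin 2θ / g ⇒ v₀ = √(gR / sin 2θ).
v₀ = √(9.81 × 346 / sin 31.40°) = √(3394 / 0.5210) = √6514.8 = 80.71 m/s.

80.7 m/s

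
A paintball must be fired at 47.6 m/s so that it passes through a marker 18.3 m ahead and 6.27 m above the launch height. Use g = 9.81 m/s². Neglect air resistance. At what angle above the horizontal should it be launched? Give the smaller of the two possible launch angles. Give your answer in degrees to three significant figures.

Trajectory: y = x tanθ − g x² (1 + tan²θ)/(2v₀²). With x = 18.3, y = 6.27, v₀ = 47.6, g = 9.81:
0.7250 tan²θ − 18.3 tanθ + (6.995) = 0.
tanθ = [18.3 ± √(18.3² − 4 × 0.7250 × (6.995))] / (2 × 0.7250) = (18.3 ± 17.74) / 1.450, giving tanθ = 0.3882 or 24.85.
θ = 21.22° or 87.70°; the smaller is 21.22°.

21.2°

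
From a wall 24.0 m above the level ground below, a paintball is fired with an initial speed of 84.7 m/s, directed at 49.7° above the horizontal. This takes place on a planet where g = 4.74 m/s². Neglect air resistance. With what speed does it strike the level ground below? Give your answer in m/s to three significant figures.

Components: vₓ = 84.70 cos 49.7° = 54.78 m/s, v_y0 = 84.70 sin 49.7° = 64.60 m/s.
With up positive and y = 0 at the ground: y(t) = 24.0 + (64.60) t − 2.370 t². Setting y = 0 and taking the positive root: t = [64.60 + √(64.60² + 2·4.74·24.0)] / 4.74 = (64.60 + 66.34) / 4.74 = 27.62 s.
Vertical velocity at impact: v_y = v_y0 − g t = 64.60 − 4.74 × 27.62 = −66.34 m/s.
Speed: |v| = √(vₓ² + v_y²) = √(54.78² + 66.34²) = 86.03 m/s.

86.0 m/s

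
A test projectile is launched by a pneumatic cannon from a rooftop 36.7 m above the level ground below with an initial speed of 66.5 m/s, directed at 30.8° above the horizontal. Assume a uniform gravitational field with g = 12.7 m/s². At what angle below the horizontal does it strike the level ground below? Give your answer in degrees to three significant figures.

38.7°

Horizontal component vₓ = 66.50 cos 30.8° = 57.12 m/s; vertical v_y0 = 66.50 sin 30.8° = 34.05 m/s.
Vertical motion (up positive, ground at y = 0): 6.350 t² − (34.05) t − 36.7 = 0, so t = (34.05 + √(34.05² + 2·12.7·36.7)) / 12.7 = (34.05 + 45.73) / 12.7 = 6.282 s.
At impact: v_y = v_y0 − g t = −45.73 m/s; vₓ = 57.12 m/s.
Angle below horizontal: arctan(|v_y|/vₓ) = arctan(45.73/57.12) = 38.68°.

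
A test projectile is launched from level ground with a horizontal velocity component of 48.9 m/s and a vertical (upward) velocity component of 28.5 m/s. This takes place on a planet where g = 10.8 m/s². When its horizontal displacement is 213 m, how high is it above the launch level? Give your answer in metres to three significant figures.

21.7 m

Time to reach x = 213 m: t = x/vₓ = 213/48.90 = 4.356 s.
Height: y = v_y0 t − ½ g t² = 28.50 × 4.356 − 5.400 × 4.356² = 124.1 − 102.5 = 21.69 m.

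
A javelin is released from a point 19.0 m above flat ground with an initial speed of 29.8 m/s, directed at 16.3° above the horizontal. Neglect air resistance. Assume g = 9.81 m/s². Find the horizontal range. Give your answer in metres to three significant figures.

85.7 m

Horizontal component vₓ = 29.80 cos 16.3° = 28.60 m/s; vertical v_y0 = 29.80 sin 16.3° = 8.364 m/s.
The projectile lands when y = 19.0 + (8.364) t − ½·9.81·t² = 0. Positive root: t = (8.364 + √(8.364² + 2·9.81·19.0)) / 9.81 = (8.364 + 21.04) / 9.81 = 2.997 s.
Horizontal distance: R = vₓ t = 28.60 × 2.997 = 85.73 m.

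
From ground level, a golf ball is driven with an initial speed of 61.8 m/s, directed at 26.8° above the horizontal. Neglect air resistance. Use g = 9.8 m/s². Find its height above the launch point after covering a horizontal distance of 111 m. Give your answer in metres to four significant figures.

Components: vₓ = 61.80 cos 26.8° = 55.16 m/s, v_y0 = 61.80 sin 26.8° = 27.86 m/s.
x = vₓ t ⇒ t = 111/55.16 = 2.012 s.
Height: y = v_y0 t − ½ g t² = 27.86 × 2.012 − 4.900 × 2.012² = 56.07 − 19.84 = 36.23 m.

36.23 m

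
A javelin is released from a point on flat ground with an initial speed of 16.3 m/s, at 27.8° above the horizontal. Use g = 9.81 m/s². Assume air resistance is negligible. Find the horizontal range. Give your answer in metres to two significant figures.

22 m

vₓ = 16.30 cos 27.8° = 14.42 m/s; v_y0 = 16.30 sin 27.8° = 7.602 m/s.
Flight time T = 2 v_y0 / g = 1.550 s.
Horizontal distance R = vₓ T = 14.42 × 1.550 = 22.35 m.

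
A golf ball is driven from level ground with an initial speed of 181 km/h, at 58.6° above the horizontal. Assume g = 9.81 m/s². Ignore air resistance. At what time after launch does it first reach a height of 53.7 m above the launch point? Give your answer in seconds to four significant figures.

1.513 s

Convert: 181 km/h = 181/3.6 = 50.28 m/s.
vₓ = 50.28 cos 58.6° = 26.20 m/s; v_y0 = 50.28 sin 58.6° = 42.91 m/s.
Set y = v_y0 t − ½ g t² = 53.7: 4.905 t² − 42.91 t + 53.7 = 0.
t = [42.91 ± √(42.91² − 2·9.81·53.7)] / 9.81 = (42.91 ± 28.07) / 9.81, so t = 1.513 s or t = 7.236 s.
The first (ascending) time is 1.513 s.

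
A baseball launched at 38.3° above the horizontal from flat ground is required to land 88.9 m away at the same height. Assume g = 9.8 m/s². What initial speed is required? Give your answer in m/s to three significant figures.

On level ground R = v₀² sin 2θ / g ⇒ v₀ = √(gR / sin 2θ).
v₀ = √(9.80 × 88.9 / sin 76.60°) = √(871.2 / 0.9728) = √895.60 = 29.93 m/s.

29.9 m/s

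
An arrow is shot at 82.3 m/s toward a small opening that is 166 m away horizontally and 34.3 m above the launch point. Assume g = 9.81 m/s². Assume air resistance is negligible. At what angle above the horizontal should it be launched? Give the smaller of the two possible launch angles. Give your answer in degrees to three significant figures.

18.8°

Trajectory: y = x tanθ − g x² (1 + tan²θ)/(2v₀²). With x = 166, y = 34.3, v₀ = 82.3, g = 9.81:
19.96 tan²θ − 166 tanθ + (54.26) = 0.
tanθ = [166 ± √(166² − 4 × 19.96 × (54.26))] / (2 × 19.96) = (166 ± 152.4) / 39.91, giving tanθ = 0.3408 or 7.978.
θ = 18.82° or 82.86°; the smaller is 18.82°.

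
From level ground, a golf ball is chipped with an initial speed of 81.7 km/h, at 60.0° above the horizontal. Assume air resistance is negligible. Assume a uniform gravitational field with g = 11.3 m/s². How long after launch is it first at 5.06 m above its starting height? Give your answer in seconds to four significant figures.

Convert: 81.7 km/h = 81.7/3.6 = 22.69 m/s.
Components: vₓ = 22.69 cos 60.0° = 11.35 m/s, v_y0 = 22.69 sin 60.0° = 19.65 m/s.
Set y = v_y0 t − ½ g t² = 5.06: 5.650 t² − 19.65 t + 5.06 = 0.
t = [19.65 ± √(19.65² − 2·11.3·5.06)] / 11.3 = (19.65 ± 16.49) / 11.3, so t = 0.2800 s or t = 3.199 s.
The first (ascending) time is 0.2800 s.

0.2800 s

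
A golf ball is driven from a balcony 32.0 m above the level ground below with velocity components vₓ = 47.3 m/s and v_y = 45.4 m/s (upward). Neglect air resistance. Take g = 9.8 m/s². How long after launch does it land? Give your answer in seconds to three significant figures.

9.92 s

With up positive and y = 0 at the ground: y(t) = 32.0 + (45.40) t − 4.900 t². Setting y = 0 and taking the positive root: t = [45.40 + √(45.40² + 2·9.80·32.0)] / 9.80 = (45.40 + 51.85) / 9.80 = 9.923 s.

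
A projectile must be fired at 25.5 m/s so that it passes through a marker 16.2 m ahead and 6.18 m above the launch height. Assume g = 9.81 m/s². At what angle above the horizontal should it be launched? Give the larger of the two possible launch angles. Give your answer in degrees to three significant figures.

82.5°

Trajectory: y = x tanθ − g x² (1 + tan²θ)/(2v₀²). With x = 16.2, y = 6.18, v₀ = 25.5, g = 9.81:
1.980 tan²θ − 16.2 tanθ + (8.160) = 0.
tanθ = [16.2 ± √(16.2² − 4 × 1.980 × (8.160))] / (2 × 1.980) = (16.2 ± 14.07) / 3.959, giving tanθ = 0.5392 or 7.644.
θ = 28.33° or 82.55°; the larger is 82.55°.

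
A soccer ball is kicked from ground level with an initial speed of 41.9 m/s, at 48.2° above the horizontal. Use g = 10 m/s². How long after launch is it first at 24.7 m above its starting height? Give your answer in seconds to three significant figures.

Resolve: vₓ = 41.90 cos 48.2° = 27.93 m/s and v_y0 = 41.90 sin 48.2° = 31.24 m/s.
Require v_y0 t − ½ g t² = 24.7, i.e. 5.000 t² − 31.24 t + 24.7 = 0.
Quadratic formula: t = (31.24 ± √481.65) / 10.0 = (31.24 ± 21.95) / 10.0 → t = 0.9289 s or 5.318 s.
The first (ascending) time is 0.9289 s.

0.929 s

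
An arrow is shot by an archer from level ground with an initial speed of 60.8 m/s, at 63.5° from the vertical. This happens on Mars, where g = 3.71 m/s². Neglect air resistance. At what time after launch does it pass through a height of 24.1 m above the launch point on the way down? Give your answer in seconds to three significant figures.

Components: vₓ = 60.80 sin 63.5° = 54.41 m/s, v_y0 = 60.80 cos 63.5° = 27.13 m/s.
Height y(t) = 27.13 t − 1.855 t² = 24.1 gives 1.855 t² − 27.13 t + 24.1 = 0.
t = [27.13 ± √(27.13² − 2·3.71·24.1)] / 3.71 = (27.13 ± 23.60) / 3.71, so t = 0.9501 s or t = 13.67 s.
The descending-branch root is 13.67 s.

13.7 s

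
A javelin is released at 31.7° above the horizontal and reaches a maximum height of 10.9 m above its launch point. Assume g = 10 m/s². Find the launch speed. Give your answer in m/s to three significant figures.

28.1 m/s

At the peak v_y = 0, so v_y0 = √(2gH) = √(2 × 10.0 × 10.9) = 14.76 m/s.
v_y0 = v₀ sin θ ⇒ v₀ = 14.76 / sin 31.7° = 28.10 m/s.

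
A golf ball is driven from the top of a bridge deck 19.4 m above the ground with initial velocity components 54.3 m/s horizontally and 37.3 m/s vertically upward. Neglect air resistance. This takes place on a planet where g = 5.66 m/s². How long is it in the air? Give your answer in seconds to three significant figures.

The projectile lands when y = 19.4 + (37.30) t − ½·5.66·t² = 0. Positive root: t = (37.30 + √(37.30² + 2·5.66·19.4)) / 5.66 = (37.30 + 40.14) / 5.66 = 13.68 s.

13.7 s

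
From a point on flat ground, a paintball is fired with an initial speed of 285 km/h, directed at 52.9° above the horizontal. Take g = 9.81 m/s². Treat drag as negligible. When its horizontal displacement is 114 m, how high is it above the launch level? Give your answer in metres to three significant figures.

Convert: 285 km/h = 285/3.6 = 79.17 m/s.
vₓ = 79.17 cos 52.9° = 47.75 m/s; v_y0 = 79.17 sin 52.9° = 63.14 m/s.
Time to reach x = 114 m: t = x/vₓ = 114/47.75 = 2.387 s.
Height: y = v_y0 t − ½ g t² = 63.14 × 2.387 − 4.905 × 2.387² = 150.7 − 27.95 = 122.8 m.

123 m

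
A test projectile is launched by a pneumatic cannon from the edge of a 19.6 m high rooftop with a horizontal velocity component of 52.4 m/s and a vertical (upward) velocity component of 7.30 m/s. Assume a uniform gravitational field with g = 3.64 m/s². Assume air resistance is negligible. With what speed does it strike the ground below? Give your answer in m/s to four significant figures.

The projectile lands when y = 19.6 + (7.300) t − ½·3.64·t² = 0. Positive root: t = (7.300 + √(7.300² + 2·3.64·19.6)) / 3.64 = (7.300 + 14.00) / 3.64 = 5.851 s.
Vertical velocity at impact: v_y = v_y0 − g t = 7.300 − 3.64 × 5.851 = −14.00 m/s.
Speed: |v| = √(vₓ² + v_y²) = √(52.40² + 14.00²) = 54.24 m/s.

54.24 m/s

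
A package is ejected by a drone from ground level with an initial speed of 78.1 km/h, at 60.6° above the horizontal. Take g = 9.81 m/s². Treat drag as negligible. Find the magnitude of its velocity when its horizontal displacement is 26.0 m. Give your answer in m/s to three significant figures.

11.8 m/s

Convert: 78.1 km/h = 78.1/3.6 = 21.69 m/s.
Resolve: vₓ = 21.69 cos 60.6° = 10.65 m/s and v_y0 = 21.69 sin 60.6° = 18.90 m/s.
Time to reach x = 26.0 m: t = x/vₓ = 26.0/10.65 = 2.441 s.
Vertical velocity there: v_y = v_y0 − g t = 18.90 − 9.81 × 2.441 = −5.049 m/s.
Speed: √(vₓ² + v_y²) = √(10.65² + 5.049²) = 11.79 m/s.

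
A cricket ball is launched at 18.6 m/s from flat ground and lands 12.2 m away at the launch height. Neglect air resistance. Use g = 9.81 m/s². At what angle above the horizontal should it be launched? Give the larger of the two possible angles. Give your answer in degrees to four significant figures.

79.88°

Level-ground range R = v₀² sin(2θ)/g ⇒ sin(2θ) = gR/v₀² = 9.81 × 12.2 / 18.6² = 0.3459.
2θ = 20.24° or 180° − 20.24° = 159.8°, so θ = 10.12° or 79.88°.
The larger angle is 79.88°.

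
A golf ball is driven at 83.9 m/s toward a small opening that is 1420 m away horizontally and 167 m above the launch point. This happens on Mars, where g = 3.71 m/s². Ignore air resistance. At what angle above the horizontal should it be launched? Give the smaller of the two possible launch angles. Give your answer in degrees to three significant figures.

Trajectory: y = x tanθ − g x² (1 + tan²θ)/(2v₀²). With x = 1420, y = 167, v₀ = 83.9, g = 3.71:
531.4 tan²θ − 1420 tanθ + (698.4) = 0.
tanθ = [1420 ± √(1420² − 4 × 531.4 × (698.4))] / (2 × 531.4) = (1420 ± 729.4) / 1063, giving tanθ = 0.6498 or 2.023.
θ = 33.02° or 63.69°; the smaller is 33.02°.

33.0°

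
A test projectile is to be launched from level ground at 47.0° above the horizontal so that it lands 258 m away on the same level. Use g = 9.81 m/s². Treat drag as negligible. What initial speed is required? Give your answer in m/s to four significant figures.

Level-ground range: R = v₀² sin(2θ)/g, so v₀ = √(gR / sin 2θ).
v₀ = √(9.81 × 258 / sin 94.00°) = √(2531 / 0.9976) = √2537.2 = 50.37 m/s.

50.37 m/s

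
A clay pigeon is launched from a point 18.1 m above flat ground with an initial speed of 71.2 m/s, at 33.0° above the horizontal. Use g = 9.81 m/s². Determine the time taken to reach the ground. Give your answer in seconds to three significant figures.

vₓ = 71.20 cos 33.0° = 59.71 m/s; v_y0 = 71.20 sin 33.0° = 38.78 m/s.
The projectile lands when y = 18.1 + (38.78) t − ½·9.81·t² = 0. Positive root: t = (38.78 + √(38.78² + 2·9.81·18.1)) / 9.81 = (38.78 + 43.11) / 9.81 = 8.348 s.

8.35 s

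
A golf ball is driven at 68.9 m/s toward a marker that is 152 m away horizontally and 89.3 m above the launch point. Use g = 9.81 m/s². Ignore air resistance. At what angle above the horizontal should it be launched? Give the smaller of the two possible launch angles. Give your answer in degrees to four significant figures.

40.73°

Trajectory: y = x tanθ − g x² (1 + tan²θ)/(2v₀²). With x = 152, y = 89.3, v₀ = 68.9, g = 9.81:
23.87 tan²θ − 152 tanθ + (113.2) = 0.
tanθ = [152 ± √(152² − 4 × 23.87 × (113.2))] / (2 × 23.87) = (152 ± 110.9) / 47.74, giving tanθ = 0.8610 or 5.506.
θ = 40.73° or 79.71°; the smaller is 40.73°.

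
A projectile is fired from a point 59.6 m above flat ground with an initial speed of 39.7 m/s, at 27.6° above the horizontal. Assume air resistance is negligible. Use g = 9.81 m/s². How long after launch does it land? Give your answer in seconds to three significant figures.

5.83 s

Components: vₓ = 39.70 cos 27.6° = 35.18 m/s, v_y0 = 39.70 sin 27.6° = 18.39 m/s.
With up positive and y = 0 at the ground: y(t) = 59.6 + (18.39) t − 4.905 t². Setting y = 0 and taking the positive root: t = [18.39 + √(18.39² + 2·9.81·59.6)] / 9.81 = (18.39 + 38.83) / 9.81 = 5.833 s.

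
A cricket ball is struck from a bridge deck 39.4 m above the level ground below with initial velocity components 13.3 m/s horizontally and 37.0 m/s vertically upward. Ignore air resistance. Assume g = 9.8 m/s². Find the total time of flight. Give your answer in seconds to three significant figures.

8.50 s

The projectile lands when y = 39.4 + (37.00) t − ½·9.80·t² = 0. Positive root: t = (37.00 + √(37.00² + 2·9.80·39.4)) / 9.80 = (37.00 + 46.27) / 9.80 = 8.497 s.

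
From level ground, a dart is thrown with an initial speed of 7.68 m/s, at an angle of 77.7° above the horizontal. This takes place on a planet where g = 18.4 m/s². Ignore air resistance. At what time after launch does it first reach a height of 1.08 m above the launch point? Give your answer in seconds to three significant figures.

0.187 s

Horizontal component vₓ = 7.680 cos 77.7° = 1.636 m/s; vertical v_y0 = 7.680 sin 77.7° = 7.504 m/s.
Require v_y0 t − ½ g t² = 1.08, i.e. 9.200 t² − 7.504 t + 1.08 = 0.
Quadratic formula: t = (7.504 ± √16.562) / 18.4 = (7.504 ± 4.070) / 18.4 → t = 0.1866 s or 0.6290 s.
The first (ascending) time is 0.1866 s.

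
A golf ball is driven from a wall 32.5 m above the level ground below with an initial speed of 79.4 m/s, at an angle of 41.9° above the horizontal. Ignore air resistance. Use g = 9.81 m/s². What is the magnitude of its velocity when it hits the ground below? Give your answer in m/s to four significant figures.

83.32 m/s

Components: vₓ = 79.40 cos 41.9° = 59.10 m/s, v_y0 = 79.40 sin 41.9° = 53.03 m/s.
Vertical motion (up positive, ground at y = 0): 4.905 t² − (53.03) t − 32.5 = 0, so t = (53.03 + √(53.03² + 2·9.81·32.5)) / 9.81 = (53.03 + 58.73) / 9.81 = 11.39 s.
Vertical velocity at impact: v_y = v_y0 − g t = 53.03 − 9.81 × 11.39 = −58.73 m/s.
Speed: |v| = √(vₓ² + v_y²) = √(59.10² + 58.73²) = 83.32 m/s.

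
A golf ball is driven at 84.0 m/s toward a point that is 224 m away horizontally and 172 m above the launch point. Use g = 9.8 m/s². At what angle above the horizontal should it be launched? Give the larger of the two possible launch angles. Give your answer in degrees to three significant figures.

Trajectory: y = x tanθ − g x² (1 + tan²θ)/(2v₀²). With x = 224, y = 172, v₀ = 84.0, g = 9.80:
34.84 tan²θ − 224 tanθ + (206.8) = 0.
tanθ = [224 ± √(224² − 4 × 34.84 × (206.8))] / (2 × 34.84) = (224 ± 146.1) / 69.69, giving tanθ = 1.118 or 5.311.
θ = 48.18° or 79.34°; the larger is 79.34°.

79.3°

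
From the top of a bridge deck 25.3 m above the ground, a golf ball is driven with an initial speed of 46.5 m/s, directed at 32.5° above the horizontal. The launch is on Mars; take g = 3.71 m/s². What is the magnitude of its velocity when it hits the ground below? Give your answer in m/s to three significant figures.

48.5 m/s

vₓ = 46.50 cos 32.5° = 39.22 m/s; v_y0 = 46.50 sin 32.5° = 24.98 m/s.
Vertical motion (up positive, ground at y = 0): 1.855 t² − (24.98) t − 25.3 = 0, so t = (24.98 + √(24.98² + 2·3.71·25.3)) / 3.71 = (24.98 + 28.49) / 3.71 = 14.41 s.
Vertical velocity at impact: v_y = v_y0 − g t = 24.98 − 3.71 × 14.41 = −28.49 m/s.
Speed: |v| = √(vₓ² + v_y²) = √(39.22² + 28.49²) = 48.48 m/s.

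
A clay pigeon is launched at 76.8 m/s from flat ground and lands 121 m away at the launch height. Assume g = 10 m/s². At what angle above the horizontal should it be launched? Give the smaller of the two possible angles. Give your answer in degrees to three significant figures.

Level-ground range R = v₀² sin(2θ)/g ⇒ sin(2θ) = gR/v₀² = 10.0 × 121 / 76.8² = 0.2051.
2θ = 11.84° or 180° − 11.84° = 168.2°, so θ = 5.919° or 84.08°.
The smaller angle is 5.919°.

5.92°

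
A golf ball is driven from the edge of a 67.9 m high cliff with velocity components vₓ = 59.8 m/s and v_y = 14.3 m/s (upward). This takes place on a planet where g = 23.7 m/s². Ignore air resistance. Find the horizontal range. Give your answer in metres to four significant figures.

183.7 m

The projectile lands when y = 67.9 + (14.30) t − ½·23.7·t² = 0. Positive root: t = (14.30 + √(14.30² + 2·23.7·67.9)) / 23.7 = (14.30 + 58.51) / 23.7 = 3.072 s.
Horizontal distance: R = vₓ t = 59.80 × 3.072 = 183.7 m.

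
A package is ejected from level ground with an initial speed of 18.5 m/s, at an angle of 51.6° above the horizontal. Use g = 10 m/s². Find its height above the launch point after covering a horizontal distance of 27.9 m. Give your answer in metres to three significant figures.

Horizontal component vₓ = 18.50 cos 51.6° = 11.49 m/s; vertical v_y0 = 18.50 sin 51.6° = 14.50 m/s.
At x = 27.9 m, t = x/vₓ = 27.9/11.49 = 2.428 s.
Height: y = v_y0 t − ½ g t² = 14.50 × 2.428 − 5.000 × 2.428² = 35.20 − 29.47 = 5.727 m.

5.73 m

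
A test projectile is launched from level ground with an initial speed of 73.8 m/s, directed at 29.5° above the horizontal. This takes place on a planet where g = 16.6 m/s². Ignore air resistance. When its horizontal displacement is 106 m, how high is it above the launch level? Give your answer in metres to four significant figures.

37.37 m

Horizontal component vₓ = 73.80 cos 29.5° = 64.23 m/s; vertical v_y0 = 73.80 sin 29.5° = 36.34 m/s.
At x = 106 m, t = x/vₓ = 106/64.23 = 1.650 s.
Height: y = v_y0 t − ½ g t² = 36.34 × 1.650 − 8.300 × 1.650² = 59.97 − 22.60 = 37.37 m.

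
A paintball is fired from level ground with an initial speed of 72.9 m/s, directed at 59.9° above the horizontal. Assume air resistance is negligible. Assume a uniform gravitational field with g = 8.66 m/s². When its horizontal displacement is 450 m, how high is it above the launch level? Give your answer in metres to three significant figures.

Components: vₓ = 72.90 cos 59.9° = 36.56 m/s, v_y0 = 72.90 sin 59.9° = 63.07 m/s.
At x = 450 m, t = x/vₓ = 450/36.56 = 12.31 s.
Height: y = v_y0 t − ½ g t² = 63.07 × 12.31 − 4.330 × 12.31² = 776.3 − 656.0 = 120.3 m.

120 m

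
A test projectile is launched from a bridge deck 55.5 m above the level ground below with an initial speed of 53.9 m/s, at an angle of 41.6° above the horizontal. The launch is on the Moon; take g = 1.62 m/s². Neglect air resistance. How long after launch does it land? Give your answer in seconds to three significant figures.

Components: vₓ = 53.90 cos 41.6° = 40.31 m/s, v_y0 = 53.90 sin 41.6° = 35.79 m/s.
With up positive and y = 0 at the ground: y(t) = 55.5 + (35.79) t − 0.8100 t². Setting y = 0 and taking the positive root: t = [35.79 + √(35.79² + 2·1.62·55.5)] / 1.62 = (35.79 + 38.22) / 1.62 = 45.68 s.

45.7 s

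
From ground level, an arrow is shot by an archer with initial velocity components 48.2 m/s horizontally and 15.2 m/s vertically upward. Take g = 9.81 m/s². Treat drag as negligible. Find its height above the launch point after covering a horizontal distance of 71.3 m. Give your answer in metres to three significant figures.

At x = 71.3 m, t = x/vₓ = 71.3/48.20 = 1.479 s.
Height: y = v_y0 t − ½ g t² = 15.20 × 1.479 − 4.905 × 1.479² = 22.48 − 10.73 = 11.75 m.

11.8 m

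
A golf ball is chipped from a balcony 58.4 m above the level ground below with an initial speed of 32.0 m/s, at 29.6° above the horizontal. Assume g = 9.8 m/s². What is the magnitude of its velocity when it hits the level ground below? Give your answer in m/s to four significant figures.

46.57 m/s

Resolve: vₓ = 32.00 cos 29.6° = 27.82 m/s and v_y0 = 32.00 sin 29.6° = 15.81 m/s.
Vertical motion (up positive, ground at y = 0): 4.900 t² − (15.81) t − 58.4 = 0, so t = (15.81 + √(15.81² + 2·9.80·58.4)) / 9.80 = (15.81 + 37.34) / 9.80 = 5.423 s.
Vertical velocity at impact: v_y = v_y0 − g t = 15.81 − 9.80 × 5.423 = −37.34 m/s.
Speed: |v| = √(vₓ² + v_y²) = √(27.82² + 37.34²) = 46.57 m/s.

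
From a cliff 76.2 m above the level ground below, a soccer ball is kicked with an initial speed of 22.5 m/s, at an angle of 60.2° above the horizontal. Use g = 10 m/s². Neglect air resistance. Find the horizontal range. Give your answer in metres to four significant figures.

Components: vₓ = 22.50 cos 60.2° = 11.18 m/s, v_y0 = 22.50 sin 60.2° = 19.52 m/s.
Vertical motion (up positive, ground at y = 0): 5.000 t² − (19.52) t − 76.2 = 0, so t = (19.52 + √(19.52² + 2·10.0·76.2)) / 10.0 = (19.52 + 43.65) / 10.0 = 6.317 s.
Horizontal distance: R = vₓ t = 11.18 × 6.317 = 70.64 m.

70.64 m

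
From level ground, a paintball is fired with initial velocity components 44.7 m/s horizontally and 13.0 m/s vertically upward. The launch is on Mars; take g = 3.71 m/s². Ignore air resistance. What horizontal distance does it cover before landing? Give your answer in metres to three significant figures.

Flight time T = 2 v_y0 / g = 7.008 s.
Horizontal distance R = vₓ T = 44.70 × 7.008 = 313.3 m.

313 m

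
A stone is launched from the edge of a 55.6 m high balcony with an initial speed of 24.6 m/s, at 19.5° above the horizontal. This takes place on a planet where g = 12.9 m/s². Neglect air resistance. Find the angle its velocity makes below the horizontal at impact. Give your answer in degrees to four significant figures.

Components: vₓ = 24.60 cos 19.5° = 23.19 m/s, v_y0 = 24.60 sin 19.5° = 8.212 m/s.
With up positive and y = 0 at the ground: y(t) = 55.6 + (8.212) t − 6.450 t². Setting y = 0 and taking the positive root: t = [8.212 + √(8.212² + 2·12.9·55.6)] / 12.9 = (8.212 + 38.75) / 12.9 = 3.641 s.
At impact: v_y = v_y0 − g t = −38.75 m/s; vₓ = 23.19 m/s.
Angle below horizontal: arctan(|v_y|/vₓ) = arctan(38.75/23.19) = 59.11°.

59.11°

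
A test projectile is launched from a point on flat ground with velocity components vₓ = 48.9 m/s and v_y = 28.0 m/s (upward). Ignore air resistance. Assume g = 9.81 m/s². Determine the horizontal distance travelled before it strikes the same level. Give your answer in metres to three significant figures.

Flight time T = 2 v_y0 / g = 5.708 s.
Range: R = vₓ T = 48.90 × 5.708 = 279.1 m.

279 m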